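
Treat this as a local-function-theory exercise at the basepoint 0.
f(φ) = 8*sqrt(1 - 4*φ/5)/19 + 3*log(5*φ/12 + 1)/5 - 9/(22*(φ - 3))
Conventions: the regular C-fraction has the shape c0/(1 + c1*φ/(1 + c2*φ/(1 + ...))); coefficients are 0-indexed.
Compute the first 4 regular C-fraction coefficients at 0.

The regular C-fraction coefficients are [233/418, -531/2330, 775775/989784, -7494522589/22469265000].

Taylor coefficients (expand at 0): a_0 = 233/418, a_1 = 531/4180, a_2 = -11807/167200, a_3 = 272869/45144000.
c0 = a_0 = 233/418. Peel one level at a time: if S = 1 + c*φ/S' with S'(0) = 1, then c is the φ-coefficient of S and S' = c*φ/(S - 1).
S_1 = c0/f = 1 + (-531/2330)*φ + (155155/868624)*φ^2 + ...; c1 = -531/2330.
S_2 = c1*φ/(S_1 - 1) = 1 + (775775/989784)*φ + (353818663/1353412800)*φ^2 + ...; c2 = 775775/989784.
S_3 = c2*φ/(S_2 - 1) = 1 + (-7494522589/22469265000)*φ + ...; c3 = -7494522589/22469265000.


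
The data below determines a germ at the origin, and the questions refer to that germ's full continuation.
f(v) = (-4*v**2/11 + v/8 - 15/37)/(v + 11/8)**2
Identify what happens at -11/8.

The point is a pole of order 2.

The denominator factor v + 11/8 vanishes at -11/8 and appears to the power 2; the numerator there equals -2995/2368, nonzero, and no other factor vanishes.
Hence a pole whose order is the multiplicity, 2.


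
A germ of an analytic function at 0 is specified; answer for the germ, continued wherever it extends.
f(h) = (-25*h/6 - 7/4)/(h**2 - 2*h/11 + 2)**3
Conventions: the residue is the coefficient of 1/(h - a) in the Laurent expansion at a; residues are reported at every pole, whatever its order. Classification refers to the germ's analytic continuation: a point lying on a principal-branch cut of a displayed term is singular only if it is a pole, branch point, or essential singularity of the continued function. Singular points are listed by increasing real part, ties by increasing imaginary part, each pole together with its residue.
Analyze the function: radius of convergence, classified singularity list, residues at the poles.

Denominator factor (h**2 - 2*h/11 + 2)^3: discriminant -964/121, complex-conjugate roots (1/11) + ((1/11)*sqrt(241))*i and (1/11) - ((1/11)*sqrt(241))*i; poles of order 3, moduli sqrt(2) and sqrt(2).
The radius of convergence is the smallest modulus among the singular points: sqrt(2).
The factor h**2 - 2*h/11 + 2 splits as (h - a)(h - a') with a = (1/11) - ((1/11)*sqrt(241))*i, a' = (1/11) + ((1/11)*sqrt(241))*i. At the order-3 pole a set g(h) = (h - a)^3*f(h) = [-25*h/6 - 7/4] / (h - a')^3.
Order-3 pole: residue = g''(a)/2; g''((1/11) - ((1/11)*sqrt(241))*i) = -((4114121/447920672)*sqrt(241))*i, so the residue is -((4114121/895841344)*sqrt(241))*i.
The factor h**2 - 2*h/11 + 2 splits as (h - a)(h - a') with a = (1/11) + ((1/11)*sqrt(241))*i, a' = (1/11) - ((1/11)*sqrt(241))*i. At the order-3 pole a set g(h) = (h - a)^3*f(h) = [-25*h/6 - 7/4] / (h - a')^3.
Order-3 pole: residue = g''(a)/2; g''((1/11) + ((1/11)*sqrt(241))*i) = ((4114121/447920672)*sqrt(241))*i, so the residue is ((4114121/895841344)*sqrt(241))*i.
List the singular points by increasing real part (a conjugate pair: the negative imaginary part first).

Radius of convergence at 0: sqrt(2).
At (1/11) - ((1/11)*sqrt(241))*i: a pole of order 3; residue -((4114121/895841344)*sqrt(241))*i.
At (1/11) + ((1/11)*sqrt(241))*i: a pole of order 3; residue ((4114121/895841344)*sqrt(241))*i.


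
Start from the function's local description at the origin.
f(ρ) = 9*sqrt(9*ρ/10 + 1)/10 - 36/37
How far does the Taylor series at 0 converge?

Branch term (9/10)*sqrt(1 - ρ/(-10/9)): its argument vanishes at ρ = -10/9, a square-root branch point, modulus 10/9.
The radius of convergence is the smallest modulus among the singular points: 10/9.

The radius of convergence is 10/9.


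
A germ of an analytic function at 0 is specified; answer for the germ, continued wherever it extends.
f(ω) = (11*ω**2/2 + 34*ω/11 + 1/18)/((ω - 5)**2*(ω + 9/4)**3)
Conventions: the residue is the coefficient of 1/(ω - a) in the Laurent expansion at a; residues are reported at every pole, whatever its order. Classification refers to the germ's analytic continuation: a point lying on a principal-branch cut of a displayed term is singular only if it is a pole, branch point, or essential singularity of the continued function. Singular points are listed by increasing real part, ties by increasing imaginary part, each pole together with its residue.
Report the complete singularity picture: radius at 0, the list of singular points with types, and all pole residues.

Radius of convergence at 0: 9/4.
At -9/4: a pole of order 3; residue 319936/23340273.
At 5: a pole of order 2; residue -319936/23340273.

Denominator factor (ω - 5)^2: pole of order 2 at 5, modulus 5.
Denominator factor (ω + 9/4)^3: pole of order 3 at -9/4, modulus 9/4.
The radius of convergence is the smallest modulus among the singular points: 9/4.
At the order-3 pole -9/4 set g(ω) = (ω - (-9/4))^3*f(ω) = (11*ω**2/2 + 34*ω/11 + 1/18)/(ω - 5)**2.
Order-3 pole: residue = g''(a)/2; g''(-9/4) = 639872/23340273, so the residue is 319936/23340273.
At the order-2 pole 5 set g(ω) = (ω - (5))^2*f(ω) = (11*ω**2/2 + 34*ω/11 + 1/18)/(ω + 9/4)**3.
Order-2 pole: residue = g'(a); g'(5) = -319936/23340273, so the residue is -319936/23340273.
List the singular points by increasing real part (a conjugate pair: the negative imaginary part first).


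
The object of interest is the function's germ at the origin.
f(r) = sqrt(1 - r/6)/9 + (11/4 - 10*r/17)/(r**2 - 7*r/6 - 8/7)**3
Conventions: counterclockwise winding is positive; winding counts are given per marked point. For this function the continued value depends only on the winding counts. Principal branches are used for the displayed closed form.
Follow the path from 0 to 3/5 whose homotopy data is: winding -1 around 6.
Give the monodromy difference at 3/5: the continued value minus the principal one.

The rational part is single-valued and drops out of the difference; each branch term changes only by its own monodromy.
(1/9)*sqrt(1 - r/(6)): winding -1 is odd, the square root flips sign, contributing -2*(1/9)*sqrt(1 - (3/5)/(6)) = -2*(1/9)*sqrt(9/10) = -(1/15)*sqrt(10).
Summing the contributions at r = 3/5 gives -(1/15)*sqrt(10).

Continued minus principal equals -(1/15)*sqrt(10).


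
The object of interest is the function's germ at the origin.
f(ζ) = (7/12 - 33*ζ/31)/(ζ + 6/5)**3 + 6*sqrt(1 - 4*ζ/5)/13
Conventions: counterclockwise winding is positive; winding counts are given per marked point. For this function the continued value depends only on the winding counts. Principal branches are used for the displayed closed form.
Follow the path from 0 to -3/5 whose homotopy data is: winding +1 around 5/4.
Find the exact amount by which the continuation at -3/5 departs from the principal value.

Continued minus principal equals -(12/65)*sqrt(37).

The rational part is single-valued and drops out of the difference; each branch term changes only by its own monodromy.
(6/13)*sqrt(1 - ζ/(5/4)): winding +1 is odd, the square root flips sign, contributing -2*(6/13)*sqrt(1 - (-3/5)/(5/4)) = -2*(6/13)*sqrt(37/25) = -(12/65)*sqrt(37).
Summing the contributions at ζ = -3/5 gives -(12/65)*sqrt(37).


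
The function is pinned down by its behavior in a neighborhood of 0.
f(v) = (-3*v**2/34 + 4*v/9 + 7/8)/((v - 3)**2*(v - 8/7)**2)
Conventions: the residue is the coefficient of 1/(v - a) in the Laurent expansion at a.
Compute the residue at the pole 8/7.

The residue is 626857/1344564.

At the order-2 pole 8/7 set g(v) = (v - (8/7))^2*f(v) = (-3*v**2/34 + 4*v/9 + 7/8)/(v - 3)**2.
Order-2 pole: residue = g'(a); g'(8/7) = 626857/1344564, so the residue is 626857/1344564.


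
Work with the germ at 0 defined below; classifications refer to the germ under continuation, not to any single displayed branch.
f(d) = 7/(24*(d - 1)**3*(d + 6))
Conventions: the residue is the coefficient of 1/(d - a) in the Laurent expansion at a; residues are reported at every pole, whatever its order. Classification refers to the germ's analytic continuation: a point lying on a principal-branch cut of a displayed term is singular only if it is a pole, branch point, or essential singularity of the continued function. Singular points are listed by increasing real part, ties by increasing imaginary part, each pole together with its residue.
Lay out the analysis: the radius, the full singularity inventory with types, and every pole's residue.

Radius of convergence at 0: 1.
At -6: a pole of order 1; residue -1/1176.
At 1: a pole of order 3; residue 1/1176.

Denominator factor (d + 6): pole of order 1 at -6, modulus 6.
Denominator factor (d - 1)^3: pole of order 3 at 1, modulus 1.
The radius of convergence is the smallest modulus among the singular points: 1.
At the order-1 pole -6 set g(d) = (d - (-6))*f(d) = 7/(24*(d - 1)**3).
Simple pole: residue = g(a) at a = -6, which is -1/1176.
At the order-3 pole 1 set g(d) = (d - (1))^3*f(d) = 7/(24*(d + 6)).
Order-3 pole: residue = g''(a)/2; g''(1) = 1/588, so the residue is 1/1176.
List the singular points by increasing real part (a conjugate pair: the negative imaginary part first).


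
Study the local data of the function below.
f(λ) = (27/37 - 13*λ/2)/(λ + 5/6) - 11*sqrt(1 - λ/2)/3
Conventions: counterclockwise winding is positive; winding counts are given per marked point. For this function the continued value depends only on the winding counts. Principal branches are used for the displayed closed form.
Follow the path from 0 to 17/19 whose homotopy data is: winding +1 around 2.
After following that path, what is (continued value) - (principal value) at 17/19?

The rational part is single-valued and drops out of the difference; each branch term changes only by its own monodromy.
(-11/3)*sqrt(1 - λ/(2)): winding +1 is odd, the square root flips sign, contributing -2*(-11/3)*sqrt(1 - (17/19)/(2)) = -2*(-11/3)*sqrt(21/38) = (11/57)*sqrt(798).
Summing the contributions at λ = 17/19 gives (11/57)*sqrt(798).

Continued minus principal equals (11/57)*sqrt(798).


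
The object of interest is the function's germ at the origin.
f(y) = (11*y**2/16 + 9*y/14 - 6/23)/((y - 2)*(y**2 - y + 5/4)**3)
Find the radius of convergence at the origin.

Denominator factor (y - 2): pole of order 1 at 2, modulus 2.
Denominator factor (y**2 - y + 5/4)^3: discriminant -4, complex-conjugate roots (1/2) + (1)*i and (1/2) - (1)*i; poles of order 3, moduli (1/2)*sqrt(5) and (1/2)*sqrt(5).
The radius of convergence is the smallest modulus among the singular points: (1/2)*sqrt(5).

The radius of convergence is (1/2)*sqrt(5).


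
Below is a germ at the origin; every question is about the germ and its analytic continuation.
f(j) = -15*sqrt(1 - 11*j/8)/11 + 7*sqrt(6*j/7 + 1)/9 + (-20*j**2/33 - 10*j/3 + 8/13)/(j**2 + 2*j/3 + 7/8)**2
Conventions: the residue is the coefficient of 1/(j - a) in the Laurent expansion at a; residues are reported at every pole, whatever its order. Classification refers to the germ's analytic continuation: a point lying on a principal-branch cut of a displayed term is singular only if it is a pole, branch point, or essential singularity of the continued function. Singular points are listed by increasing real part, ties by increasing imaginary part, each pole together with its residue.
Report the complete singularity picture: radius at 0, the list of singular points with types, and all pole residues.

Radius of convergence at 0: 8/11.
At -7/6: an algebraic (square-root) branch point.
At (-1/3) - ((1/12)*sqrt(110))*i: a pole of order 2; residue ((18474/432575)*sqrt(110))*i.
At (-1/3) + ((1/12)*sqrt(110))*i: a pole of order 2; residue -((18474/432575)*sqrt(110))*i.
At 8/11: an algebraic (square-root) branch point.

Denominator factor (j**2 + 2*j/3 + 7/8)^2: discriminant -55/18, complex-conjugate roots (-1/3) + ((1/12)*sqrt(110))*i and (-1/3) - ((1/12)*sqrt(110))*i; poles of order 2, moduli (1/4)*sqrt(14) and (1/4)*sqrt(14).
Branch term (-15/11)*sqrt(1 - j/(8/11)): its argument vanishes at j = 8/11, a square-root branch point, modulus 8/11.
Branch term (7/9)*sqrt(1 - j/(-7/6)): its argument vanishes at j = -7/6, a square-root branch point, modulus 7/6.
The radius of convergence is the smallest modulus among the singular points: 8/11.
The branch terms are analytic at (-1/3) - ((1/12)*sqrt(110))*i and contribute nothing to the residue; only the rational part matters.
The factor j**2 + 2*j/3 + 7/8 splits as (j - a)(j - a') with a = (-1/3) - ((1/12)*sqrt(110))*i, a' = (-1/3) + ((1/12)*sqrt(110))*i. At the order-2 pole a set g(j) = (j - a)^2*(rational part) = [-20*j**2/33 - 10*j/3 + 8/13] / (j - a')^2.
Order-2 pole: residue = g'(a); g'((-1/3) - ((1/12)*sqrt(110))*i) = ((18474/432575)*sqrt(110))*i, so the residue is ((18474/432575)*sqrt(110))*i.
The branch terms are analytic at (-1/3) + ((1/12)*sqrt(110))*i and contribute nothing to the residue; only the rational part matters.
The factor j**2 + 2*j/3 + 7/8 splits as (j - a)(j - a') with a = (-1/3) + ((1/12)*sqrt(110))*i, a' = (-1/3) - ((1/12)*sqrt(110))*i. At the order-2 pole a set g(j) = (j - a)^2*(rational part) = [-20*j**2/33 - 10*j/3 + 8/13] / (j - a')^2.
Order-2 pole: residue = g'(a); g'((-1/3) + ((1/12)*sqrt(110))*i) = -((18474/432575)*sqrt(110))*i, so the residue is -((18474/432575)*sqrt(110))*i.
List the singular points by increasing real part (a conjugate pair: the negative imaginary part first).


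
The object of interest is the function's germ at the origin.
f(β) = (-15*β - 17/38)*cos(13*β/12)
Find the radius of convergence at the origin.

The radius of convergence is infinite.

The factor cos(13*β/12) is entire and contributes no finite singular point.
The polynomial part has no poles.
No finite singular points: the Taylor series at 0 converges everywhere.


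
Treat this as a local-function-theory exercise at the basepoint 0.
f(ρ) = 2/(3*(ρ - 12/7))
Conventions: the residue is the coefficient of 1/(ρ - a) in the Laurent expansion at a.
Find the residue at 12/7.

The residue is 2/3.

At the order-1 pole 12/7 set g(ρ) = (ρ - (12/7))*f(ρ) = 2/3.
Simple pole: residue = g(a) at a = 12/7, which is 2/3.


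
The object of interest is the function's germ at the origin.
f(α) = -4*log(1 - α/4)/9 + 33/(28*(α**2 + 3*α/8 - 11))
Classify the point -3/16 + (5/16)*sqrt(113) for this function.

The denominator factor α**2 + 3*α/8 - 11 vanishes at -3/16 + (5/16)*sqrt(113) and appears to the power 1; the numerator there equals 33/28, nonzero, and no other factor vanishes.
The branch terms are analytic at this point.
Hence a pole whose order is the multiplicity, 1.

The point is a pole of order 1.


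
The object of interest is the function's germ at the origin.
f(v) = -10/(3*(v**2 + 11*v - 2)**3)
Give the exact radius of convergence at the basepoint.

The radius of convergence is -11/2 + (1/2)*sqrt(129).

Denominator factor (v**2 + 11*v - 2)^3: discriminant 129, real irrational roots -11/2 + (1/2)*sqrt(129) and -11/2 - (1/2)*sqrt(129); poles of order 3, moduli -11/2 + (1/2)*sqrt(129) and 11/2 + (1/2)*sqrt(129).
The radius of convergence is the smallest modulus among the singular points: -11/2 + (1/2)*sqrt(129).


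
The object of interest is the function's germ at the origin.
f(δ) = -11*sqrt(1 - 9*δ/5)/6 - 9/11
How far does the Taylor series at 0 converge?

The radius of convergence is 5/9.

Branch term (-11/6)*sqrt(1 - δ/(5/9)): its argument vanishes at δ = 5/9, a square-root branch point, modulus 5/9.
The radius of convergence is the smallest modulus among the singular points: 5/9.


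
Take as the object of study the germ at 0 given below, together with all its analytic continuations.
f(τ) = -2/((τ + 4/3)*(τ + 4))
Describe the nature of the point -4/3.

The denominator factor τ + 4/3 vanishes at -4/3 and appears to the power 1; the numerator there equals -2, nonzero, and no other factor vanishes.
Hence a pole whose order is the multiplicity, 1.

The point is a pole of order 1.


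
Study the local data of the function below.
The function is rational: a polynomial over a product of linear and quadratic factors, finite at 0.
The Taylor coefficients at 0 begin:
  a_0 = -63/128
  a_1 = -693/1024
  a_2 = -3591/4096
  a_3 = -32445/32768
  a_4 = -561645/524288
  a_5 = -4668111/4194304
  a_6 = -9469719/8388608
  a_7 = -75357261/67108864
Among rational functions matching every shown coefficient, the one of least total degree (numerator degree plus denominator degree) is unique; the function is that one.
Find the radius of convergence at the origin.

No rational of total degree below 3 reproduces all 8 coefficients; solving the [0/3] Pade equations on them gives f(k) = -12/(7*(k - 8/7)**2*(k + 8/3)), whose expansion matches every shown term.
Denominator factor (k - 8/7)^2: pole of order 2 at 8/7, modulus 8/7.
Denominator factor (k + 8/3): pole of order 1 at -8/3, modulus 8/3.
The radius of convergence is the smallest modulus among the singular points: 8/7.

The radius of convergence is 8/7.


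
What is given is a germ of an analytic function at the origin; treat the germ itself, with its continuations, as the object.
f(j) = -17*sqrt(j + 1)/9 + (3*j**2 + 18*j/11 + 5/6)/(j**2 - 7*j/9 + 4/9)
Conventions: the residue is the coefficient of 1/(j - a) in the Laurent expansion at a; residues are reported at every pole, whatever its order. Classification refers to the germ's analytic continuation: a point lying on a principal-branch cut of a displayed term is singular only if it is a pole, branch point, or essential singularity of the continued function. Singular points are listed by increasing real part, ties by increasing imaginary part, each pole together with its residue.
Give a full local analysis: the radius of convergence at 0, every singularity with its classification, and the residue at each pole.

Denominator factor (j**2 - 7*j/9 + 4/9): discriminant -95/81, complex-conjugate roots (7/18) + ((1/18)*sqrt(95))*i and (7/18) - ((1/18)*sqrt(95))*i; poles of order 1, moduli 2/3 and 2/3.
Branch term (-17/9)*sqrt(1 - j/(-1)): its argument vanishes at j = -1, a square-root branch point, modulus 1.
The radius of convergence is the smallest modulus among the singular points: 2/3.
The branch term is analytic at (7/18) - ((1/18)*sqrt(95))*i and contributes nothing to the residue; only the rational part matters.
The factor j**2 - 7*j/9 + 4/9 splits as (j - a)(j - a') with a = (7/18) - ((1/18)*sqrt(95))*i, a' = (7/18) + ((1/18)*sqrt(95))*i. At the order-1 pole a set g(j) = (j - a)*(rational part) = [3*j**2 + 18*j/11 + 5/6] / (j - a').
Simple pole: residue = g(a) at a = (7/18) - ((1/18)*sqrt(95))*i, which is (131/66) + ((62/627)*sqrt(95))*i.
The branch term is analytic at (7/18) + ((1/18)*sqrt(95))*i and contributes nothing to the residue; only the rational part matters.
The factor j**2 - 7*j/9 + 4/9 splits as (j - a)(j - a') with a = (7/18) + ((1/18)*sqrt(95))*i, a' = (7/18) - ((1/18)*sqrt(95))*i. At the order-1 pole a set g(j) = (j - a)*(rational part) = [3*j**2 + 18*j/11 + 5/6] / (j - a').
Simple pole: residue = g(a) at a = (7/18) + ((1/18)*sqrt(95))*i, which is (131/66) - ((62/627)*sqrt(95))*i.
List the singular points by increasing real part (a conjugate pair: the negative imaginary part first).

Radius of convergence at 0: 2/3.
At -1: an algebraic (square-root) branch point.
At (7/18) - ((1/18)*sqrt(95))*i: a pole of order 1; residue (131/66) + ((62/627)*sqrt(95))*i.
At (7/18) + ((1/18)*sqrt(95))*i: a pole of order 1; residue (131/66) - ((62/627)*sqrt(95))*i.


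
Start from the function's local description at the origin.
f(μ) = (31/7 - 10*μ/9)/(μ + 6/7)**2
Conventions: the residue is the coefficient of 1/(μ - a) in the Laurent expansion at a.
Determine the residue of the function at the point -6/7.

At the order-2 pole -6/7 set g(μ) = (μ - (-6/7))^2*f(μ) = 31/7 - 10*μ/9.
Order-2 pole: residue = g'(a); g'(-6/7) = -10/9, so the residue is -10/9.

The residue is -10/9.


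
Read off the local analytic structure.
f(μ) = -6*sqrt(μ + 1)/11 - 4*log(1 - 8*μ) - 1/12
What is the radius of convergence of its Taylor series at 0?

The radius of convergence is 1/8.

Branch term (-4)*log(1 - μ/(1/8)): its argument vanishes at μ = 1/8, a logarithmic branch point, modulus 1/8.
Branch term (-6/11)*sqrt(1 - μ/(-1)): its argument vanishes at μ = -1, a square-root branch point, modulus 1.
The radius of convergence is the smallest modulus among the singular points: 1/8.


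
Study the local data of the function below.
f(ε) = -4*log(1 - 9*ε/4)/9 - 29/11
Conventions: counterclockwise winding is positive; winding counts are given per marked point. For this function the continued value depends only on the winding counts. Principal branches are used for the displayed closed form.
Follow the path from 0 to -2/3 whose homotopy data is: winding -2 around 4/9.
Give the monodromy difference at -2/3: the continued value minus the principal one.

Continued minus principal equals (16/9)*pi*i.

The rational part is single-valued and drops out of the difference; each branch term changes only by its own monodromy.
(-4/9)*log(1 - ε/(4/9)): each positive loop around 4/9 adds 2*pi*i to the log, so winding -2 contributes (-4/9)*(-2)*2*pi*i = (16/9)*pi*i.
Summing the contributions at ε = -2/3 gives (16/9)*pi*i.


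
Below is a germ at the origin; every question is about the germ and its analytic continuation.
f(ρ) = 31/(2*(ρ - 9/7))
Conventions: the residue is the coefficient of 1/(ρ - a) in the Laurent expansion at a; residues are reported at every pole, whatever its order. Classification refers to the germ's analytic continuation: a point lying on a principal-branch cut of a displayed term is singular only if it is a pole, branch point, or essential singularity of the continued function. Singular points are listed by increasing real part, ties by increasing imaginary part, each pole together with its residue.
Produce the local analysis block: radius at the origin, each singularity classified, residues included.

Denominator factor (ρ - 9/7): pole of order 1 at 9/7, modulus 9/7.
The radius of convergence is the smallest modulus among the singular points: 9/7.
At the order-1 pole 9/7 set g(ρ) = (ρ - (9/7))*f(ρ) = 31/2.
Simple pole: residue = g(a) at a = 9/7, which is 31/2.

Radius of convergence at 0: 9/7.
At 9/7: a pole of order 1; residue 31/2.


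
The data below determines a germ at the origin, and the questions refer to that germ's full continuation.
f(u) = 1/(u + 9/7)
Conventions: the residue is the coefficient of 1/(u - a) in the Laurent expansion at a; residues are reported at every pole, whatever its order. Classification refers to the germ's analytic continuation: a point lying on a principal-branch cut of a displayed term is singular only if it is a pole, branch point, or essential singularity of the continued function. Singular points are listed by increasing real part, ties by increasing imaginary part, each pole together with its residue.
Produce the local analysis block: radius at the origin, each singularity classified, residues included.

Denominator factor (u + 9/7): pole of order 1 at -9/7, modulus 9/7.
The radius of convergence is the smallest modulus among the singular points: 9/7.
At the order-1 pole -9/7 set g(u) = (u - (-9/7))*f(u) = 1.
Simple pole: residue = g(a) at a = -9/7, which is 1.

Radius of convergence at 0: 9/7.
At -9/7: a pole of order 1; residue 1.


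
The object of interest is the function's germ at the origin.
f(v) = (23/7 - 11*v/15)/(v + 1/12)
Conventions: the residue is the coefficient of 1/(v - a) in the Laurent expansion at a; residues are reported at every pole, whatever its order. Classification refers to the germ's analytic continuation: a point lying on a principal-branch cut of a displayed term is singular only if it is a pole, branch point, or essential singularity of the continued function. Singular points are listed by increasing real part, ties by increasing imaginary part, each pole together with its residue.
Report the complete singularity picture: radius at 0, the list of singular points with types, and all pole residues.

Radius of convergence at 0: 1/12.
At -1/12: a pole of order 1; residue 4217/1260.

Denominator factor (v + 1/12): pole of order 1 at -1/12, modulus 1/12.
The radius of convergence is the smallest modulus among the singular points: 1/12.
At the order-1 pole -1/12 set g(v) = (v - (-1/12))*f(v) = 23/7 - 11*v/15.
Simple pole: residue = g(a) at a = -1/12, which is 4217/1260.


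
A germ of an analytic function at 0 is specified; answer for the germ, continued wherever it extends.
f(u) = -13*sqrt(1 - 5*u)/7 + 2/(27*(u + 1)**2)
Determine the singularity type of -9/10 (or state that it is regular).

The point is a regular point.

Denominator factors: u + 1 = 1/10 at u = -9/10 — none vanishes.
Branch term sqrt(1 - u/(1/5)): argument at -9/10 is 11/2, nonzero, so -9/10 is not its branch point (a point on a principal cut is still regular for the continued germ).
So the germ continues analytically to -9/10.


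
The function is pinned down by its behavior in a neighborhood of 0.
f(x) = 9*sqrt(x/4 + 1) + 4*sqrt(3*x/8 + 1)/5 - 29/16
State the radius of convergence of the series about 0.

Branch term (4/5)*sqrt(1 - x/(-8/3)): its argument vanishes at x = -8/3, a square-root branch point, modulus 8/3.
Branch term (9)*sqrt(1 - x/(-4)): its argument vanishes at x = -4, a square-root branch point, modulus 4.
The radius of convergence is the smallest modulus among the singular points: 8/3.

The radius of convergence is 8/3.


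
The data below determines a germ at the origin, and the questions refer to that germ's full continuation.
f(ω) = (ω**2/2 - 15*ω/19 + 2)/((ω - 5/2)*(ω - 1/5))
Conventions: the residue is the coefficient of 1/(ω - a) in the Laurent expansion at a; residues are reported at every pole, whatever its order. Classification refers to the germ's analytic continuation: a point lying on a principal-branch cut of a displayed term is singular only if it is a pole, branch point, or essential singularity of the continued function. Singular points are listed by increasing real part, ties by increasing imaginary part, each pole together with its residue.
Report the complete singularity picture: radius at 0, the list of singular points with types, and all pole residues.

Denominator factor (ω - 1/5): pole of order 1 at 1/5, modulus 1/5.
Denominator factor (ω - 5/2): pole of order 1 at 5/2, modulus 5/2.
The radius of convergence is the smallest modulus among the singular points: 1/5.
At the order-1 pole 1/5 set g(ω) = (ω - (1/5))*f(ω) = (ω**2/2 - 15*ω/19 + 2)/(ω - 5/2).
Simple pole: residue = g(a) at a = 1/5, which is -1769/2185.
At the order-1 pole 5/2 set g(ω) = (ω - (5/2))*f(ω) = (ω**2/2 - 15*ω/19 + 2)/(ω - 1/5).
Simple pole: residue = g(a) at a = 5/2, which is 2395/1748.
List the singular points by increasing real part (a conjugate pair: the negative imaginary part first).

Radius of convergence at 0: 1/5.
At 1/5: a pole of order 1; residue -1769/2185.
At 5/2: a pole of order 1; residue 2395/1748.


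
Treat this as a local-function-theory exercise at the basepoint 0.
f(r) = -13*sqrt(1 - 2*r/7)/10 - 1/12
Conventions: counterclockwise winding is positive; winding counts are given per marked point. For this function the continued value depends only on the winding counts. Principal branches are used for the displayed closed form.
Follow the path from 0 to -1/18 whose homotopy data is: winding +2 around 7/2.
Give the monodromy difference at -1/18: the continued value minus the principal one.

Continued minus principal equals 0.

The rational part is single-valued and drops out of the difference; each branch term changes only by its own monodromy.
(-13/10)*sqrt(1 - r/(7/2)): winding +2 is even, the square root returns to the same sheet, contribution 0.
Summing the contributions at r = -1/18 gives 0.


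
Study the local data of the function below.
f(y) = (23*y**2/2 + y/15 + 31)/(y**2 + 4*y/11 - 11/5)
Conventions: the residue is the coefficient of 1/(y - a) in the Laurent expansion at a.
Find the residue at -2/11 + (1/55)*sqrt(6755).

The factor y**2 + 4*y/11 - 11/5 splits as (y - a)(y - a') with a = -2/11 + (1/55)*sqrt(6755), a' = -2/11 - (1/55)*sqrt(6755). At the order-1 pole a set g(y) = (y - a)*f(y) = [23*y**2/2 + y/15 + 31] / (y - a').
Simple pole: residue = g(a) at a = -2/11 + (1/55)*sqrt(6755), which is -679/330 + (41417/178332)*sqrt(6755).

The residue is -679/330 + (41417/178332)*sqrt(6755).


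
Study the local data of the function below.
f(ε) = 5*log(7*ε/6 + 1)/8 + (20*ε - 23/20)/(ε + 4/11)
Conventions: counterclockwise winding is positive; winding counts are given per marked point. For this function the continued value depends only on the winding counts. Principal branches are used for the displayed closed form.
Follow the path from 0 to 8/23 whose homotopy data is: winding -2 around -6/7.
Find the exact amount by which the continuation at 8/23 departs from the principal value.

Continued minus principal equals -(5/2)*pi*i.

The rational part is single-valued and drops out of the difference; each branch term changes only by its own monodromy.
(5/8)*log(1 - ε/(-6/7)): each positive loop around -6/7 adds 2*pi*i to the log, so winding -2 contributes (5/8)*(-2)*2*pi*i = -(5/2)*pi*i.
Summing the contributions at ε = 8/23 gives -(5/2)*pi*i.


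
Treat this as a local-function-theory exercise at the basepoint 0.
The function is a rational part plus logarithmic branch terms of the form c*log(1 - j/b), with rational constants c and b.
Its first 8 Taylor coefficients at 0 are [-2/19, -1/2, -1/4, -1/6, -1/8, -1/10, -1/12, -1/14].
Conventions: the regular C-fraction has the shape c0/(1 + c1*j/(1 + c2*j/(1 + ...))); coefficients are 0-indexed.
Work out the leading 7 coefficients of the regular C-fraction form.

Taylor coefficients (read off): a_0 = -2/19, a_1 = -1/2, a_2 = -1/4, a_3 = -1/6, a_4 = -1/8, a_5 = -1/10, a_6 = -1/12.
c0 = a_0 = -2/19. Peel one level at a time: if S = 1 + c*j/S' with S'(0) = 1, then c is the j-coefficient of S and S' = c*j/(S - 1).
S_1 = c0/f = 1 + (-19/4)*j + (323/16)*j^2 + ...; c1 = -19/4.
S_2 = c1*j/(S_1 - 1) = 1 + (17/4)*j + (-1/12)*j^2 + ...; c2 = 17/4.
S_3 = c2*j/(S_2 - 1) = 1 + (1/51)*j + (53/5202)*j^2 + ...; c3 = 1/51.
S_4 = c3*j/(S_3 - 1) = 1 + (-53/102)*j + (-1/15)*j^2 + ...; c4 = -53/102.
S_5 = c4*j/(S_4 - 1) = 1 + (-34/265)*j + (-3349/70225)*j^2 + ...; c5 = -34/265.
S_6 = c5*j/(S_5 - 1) = 1 + (-197/530)*j + ...; c6 = -197/530.

The regular C-fraction coefficients are [-2/19, -19/4, 17/4, 1/51, -53/102, -34/265, -197/530].


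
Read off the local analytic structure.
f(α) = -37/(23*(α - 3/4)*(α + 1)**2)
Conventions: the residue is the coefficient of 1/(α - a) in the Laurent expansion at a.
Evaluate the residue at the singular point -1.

The residue is 592/1127.

At the order-2 pole -1 set g(α) = (α - (-1))^2*f(α) = -37/(23*(α - 3/4)).
Order-2 pole: residue = g'(a); g'(-1) = 592/1127, so the residue is 592/1127.


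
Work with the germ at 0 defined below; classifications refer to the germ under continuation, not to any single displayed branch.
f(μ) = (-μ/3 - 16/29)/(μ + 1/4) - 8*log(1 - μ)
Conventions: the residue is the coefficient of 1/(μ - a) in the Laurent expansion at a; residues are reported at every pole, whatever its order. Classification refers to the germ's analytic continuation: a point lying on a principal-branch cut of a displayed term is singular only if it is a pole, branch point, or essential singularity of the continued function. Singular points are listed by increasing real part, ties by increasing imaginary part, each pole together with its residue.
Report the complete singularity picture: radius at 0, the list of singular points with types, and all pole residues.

Radius of convergence at 0: 1/4.
At -1/4: a pole of order 1; residue -163/348.
At 1: a logarithmic branch point.

Denominator factor (μ + 1/4): pole of order 1 at -1/4, modulus 1/4.
Branch term (-8)*log(1 - μ/(1)): its argument vanishes at μ = 1, a logarithmic branch point, modulus 1.
The radius of convergence is the smallest modulus among the singular points: 1/4.
The branch term is analytic at -1/4 and contributes nothing to the residue; only the rational part matters.
At the order-1 pole -1/4 set g(μ) = (μ - (-1/4))*(rational part) = -μ/3 - 16/29.
Simple pole: residue = g(a) at a = -1/4, which is -163/348.
List the singular points by increasing real part (a conjugate pair: the negative imaginary part first).


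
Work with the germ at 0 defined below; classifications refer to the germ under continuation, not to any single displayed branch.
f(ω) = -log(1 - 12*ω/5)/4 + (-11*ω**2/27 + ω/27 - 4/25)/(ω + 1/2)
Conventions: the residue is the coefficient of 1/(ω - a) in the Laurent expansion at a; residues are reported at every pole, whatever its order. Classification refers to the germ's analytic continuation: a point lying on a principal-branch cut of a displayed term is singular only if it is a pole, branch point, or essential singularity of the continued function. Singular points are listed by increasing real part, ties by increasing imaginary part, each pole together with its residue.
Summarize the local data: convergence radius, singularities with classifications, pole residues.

Radius of convergence at 0: 5/12.
At -1/2: a pole of order 1; residue -757/2700.
At 5/12: a logarithmic branch point.

Denominator factor (ω + 1/2): pole of order 1 at -1/2, modulus 1/2.
Branch term (-1/4)*log(1 - ω/(5/12)): its argument vanishes at ω = 5/12, a logarithmic branch point, modulus 5/12.
The radius of convergence is the smallest modulus among the singular points: 5/12.
The branch term is analytic at -1/2 and contributes nothing to the residue; only the rational part matters.
At the order-1 pole -1/2 set g(ω) = (ω - (-1/2))*(rational part) = -11*ω**2/27 + ω/27 - 4/25.
Simple pole: residue = g(a) at a = -1/2, which is -757/2700.
List the singular points by increasing real part (a conjugate pair: the negative imaginary part first).


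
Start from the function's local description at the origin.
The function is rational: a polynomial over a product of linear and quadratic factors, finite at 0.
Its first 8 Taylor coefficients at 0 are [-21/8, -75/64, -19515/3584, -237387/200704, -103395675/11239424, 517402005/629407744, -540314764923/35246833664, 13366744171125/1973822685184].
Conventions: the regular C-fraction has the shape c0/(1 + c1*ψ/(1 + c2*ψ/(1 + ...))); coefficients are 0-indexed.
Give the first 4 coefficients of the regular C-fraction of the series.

Taylor coefficients (read off): a_0 = -21/8, a_1 = -75/64, a_2 = -19515/3584, a_3 = -237387/200704.
c0 = a_0 = -21/8. Peel one level at a time: if S = 1 + c*ψ/S' with S'(0) = 1, then c is the ψ-coefficient of S and S' = c*ψ/(S - 1).
S_1 = c0/f = 1 + (-25/56)*ψ + (-15/8)*ψ^2 + ...; c1 = -25/56.
S_2 = c1*ψ/(S_1 - 1) = 1 + (-21/5)*ψ + (1029/50)*ψ^2 + ...; c2 = -21/5.
S_3 = c2*ψ/(S_2 - 1) = 1 + (49/10)*ψ + ...; c3 = 49/10.

The regular C-fraction coefficients are [-21/8, -25/56, -21/5, 49/10].


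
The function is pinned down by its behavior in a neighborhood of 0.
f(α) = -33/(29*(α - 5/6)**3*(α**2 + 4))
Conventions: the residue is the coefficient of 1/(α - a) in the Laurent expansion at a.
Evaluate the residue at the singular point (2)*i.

The factor α**2 + 4 splits as (α - a)(α - a') with a = (2)*i, a' = -(2)*i. At the order-1 pole a set g(α) = (α - a)*f(α) = [-33/(29*(α - 5/6)**3)] / (α - a').
Simple pole: residue = g(a) at a = (2)*i, which is (-1475496/139977461) + (3626370/139977461)*i.

The residue is (-1475496/139977461) + (3626370/139977461)*i.


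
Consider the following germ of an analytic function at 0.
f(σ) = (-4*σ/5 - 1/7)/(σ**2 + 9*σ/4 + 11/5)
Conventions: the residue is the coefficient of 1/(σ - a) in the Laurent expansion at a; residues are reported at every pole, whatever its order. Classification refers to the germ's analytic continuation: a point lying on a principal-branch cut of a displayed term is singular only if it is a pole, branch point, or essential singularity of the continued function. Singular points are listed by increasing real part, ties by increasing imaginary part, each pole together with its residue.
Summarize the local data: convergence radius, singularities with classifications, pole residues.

Denominator factor (σ**2 + 9*σ/4 + 11/5): discriminant -299/80, complex-conjugate roots (-9/8) + ((1/40)*sqrt(1495))*i and (-9/8) - ((1/40)*sqrt(1495))*i; poles of order 1, moduli (1/5)*sqrt(55) and (1/5)*sqrt(55).
The radius of convergence is the smallest modulus among the singular points: (1/5)*sqrt(55).
The factor σ**2 + 9*σ/4 + 11/5 splits as (σ - a)(σ - a') with a = (-9/8) - ((1/40)*sqrt(1495))*i, a' = (-9/8) + ((1/40)*sqrt(1495))*i. At the order-1 pole a set g(σ) = (σ - a)*f(σ) = [-4*σ/5 - 1/7] / (σ - a').
Simple pole: residue = g(a) at a = (-9/8) - ((1/40)*sqrt(1495))*i, which is (-2/5) + ((106/10465)*sqrt(1495))*i.
The factor σ**2 + 9*σ/4 + 11/5 splits as (σ - a)(σ - a') with a = (-9/8) + ((1/40)*sqrt(1495))*i, a' = (-9/8) - ((1/40)*sqrt(1495))*i. At the order-1 pole a set g(σ) = (σ - a)*f(σ) = [-4*σ/5 - 1/7] / (σ - a').
Simple pole: residue = g(a) at a = (-9/8) + ((1/40)*sqrt(1495))*i, which is (-2/5) - ((106/10465)*sqrt(1495))*i.
List the singular points by increasing real part (a conjugate pair: the negative imaginary part first).

Radius of convergence at 0: (1/5)*sqrt(55).
At (-9/8) - ((1/40)*sqrt(1495))*i: a pole of order 1; residue (-2/5) + ((106/10465)*sqrt(1495))*i.
At (-9/8) + ((1/40)*sqrt(1495))*i: a pole of order 1; residue (-2/5) - ((106/10465)*sqrt(1495))*i.


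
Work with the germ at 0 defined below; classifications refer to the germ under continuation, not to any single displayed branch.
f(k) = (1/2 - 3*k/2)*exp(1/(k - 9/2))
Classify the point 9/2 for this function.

The point is an essential singularity.

The exponent 1/(k - (9/2)) has a pole at 9/2, so exp(1/(k - (9/2))) takes every nonzero value near it: an essential singularity (not a pole of any order).


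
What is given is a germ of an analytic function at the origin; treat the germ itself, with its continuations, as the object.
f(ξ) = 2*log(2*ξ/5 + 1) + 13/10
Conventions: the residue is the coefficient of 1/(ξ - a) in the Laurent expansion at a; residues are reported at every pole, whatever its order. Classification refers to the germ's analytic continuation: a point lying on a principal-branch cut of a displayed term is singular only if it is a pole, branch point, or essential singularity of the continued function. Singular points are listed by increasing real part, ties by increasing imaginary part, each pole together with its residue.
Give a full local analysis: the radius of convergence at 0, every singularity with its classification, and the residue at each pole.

Radius of convergence at 0: 5/2.
At -5/2: a logarithmic branch point.

Branch term (2)*log(1 - ξ/(-5/2)): its argument vanishes at ξ = -5/2, a logarithmic branch point, modulus 5/2.
The radius of convergence is the smallest modulus among the singular points: 5/2.


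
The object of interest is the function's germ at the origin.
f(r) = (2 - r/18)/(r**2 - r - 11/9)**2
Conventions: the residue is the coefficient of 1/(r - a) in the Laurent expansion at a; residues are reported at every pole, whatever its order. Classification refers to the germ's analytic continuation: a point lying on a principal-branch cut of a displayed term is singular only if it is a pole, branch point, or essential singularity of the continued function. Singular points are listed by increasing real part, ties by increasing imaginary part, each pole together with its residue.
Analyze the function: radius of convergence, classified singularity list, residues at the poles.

Radius of convergence at 0: -1/2 + (1/6)*sqrt(53).
At 1/2 - (1/6)*sqrt(53): a pole of order 2; residue (213/5618)*sqrt(53).
At 1/2 + (1/6)*sqrt(53): a pole of order 2; residue -(213/5618)*sqrt(53).

Denominator factor (r**2 - r - 11/9)^2: discriminant 53/9, real irrational roots 1/2 + (1/6)*sqrt(53) and 1/2 - (1/6)*sqrt(53); poles of order 2, moduli 1/2 + (1/6)*sqrt(53) and -1/2 + (1/6)*sqrt(53).
The radius of convergence is the smallest modulus among the singular points: -1/2 + (1/6)*sqrt(53).
The factor r**2 - r - 11/9 splits as (r - a)(r - a') with a = 1/2 - (1/6)*sqrt(53), a' = 1/2 + (1/6)*sqrt(53). At the order-2 pole a set g(r) = (r - a)^2*f(r) = [2 - r/18] / (r - a')^2.
Order-2 pole: residue = g'(a); g'(1/2 - (1/6)*sqrt(53)) = (213/5618)*sqrt(53), so the residue is (213/5618)*sqrt(53).
The factor r**2 - r - 11/9 splits as (r - a)(r - a') with a = 1/2 + (1/6)*sqrt(53), a' = 1/2 - (1/6)*sqrt(53). At the order-2 pole a set g(r) = (r - a)^2*f(r) = [2 - r/18] / (r - a')^2.
Order-2 pole: residue = g'(a); g'(1/2 + (1/6)*sqrt(53)) = -(213/5618)*sqrt(53), so the residue is -(213/5618)*sqrt(53).
List the singular points by increasing real part (a conjugate pair: the negative imaginary part first).
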